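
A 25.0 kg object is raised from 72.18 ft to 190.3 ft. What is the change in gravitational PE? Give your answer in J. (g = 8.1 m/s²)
ΔPE = mg(h₂ − h₁) = 25 kg × 8.1 m/s² × (58 − 22) m = 7291 J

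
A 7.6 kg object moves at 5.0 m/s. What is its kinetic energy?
KE = ½mv² = ½×7.6×5.0² = 95.0 J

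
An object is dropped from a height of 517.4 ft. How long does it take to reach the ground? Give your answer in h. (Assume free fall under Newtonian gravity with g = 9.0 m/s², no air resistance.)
t = √(2h/g) (with unit conversion) = 0.001644 h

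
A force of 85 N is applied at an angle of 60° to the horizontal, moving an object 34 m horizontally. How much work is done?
W = Fd cosθ = 85×34×cos(60°) = 1445.0 J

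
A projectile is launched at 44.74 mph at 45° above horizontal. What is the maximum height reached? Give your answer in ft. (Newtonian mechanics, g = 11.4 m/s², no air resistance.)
H = v₀²sin²(θ)/(2g) (with unit conversion) = 28.78 ft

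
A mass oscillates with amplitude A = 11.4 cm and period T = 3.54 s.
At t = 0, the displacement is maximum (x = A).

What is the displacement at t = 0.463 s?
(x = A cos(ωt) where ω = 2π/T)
ω = 2π/T = 2π/3.54 = 1.775 rad/s
x = A cos(ωt) = 11.4×cos(1.775×0.463) = 7.762 cm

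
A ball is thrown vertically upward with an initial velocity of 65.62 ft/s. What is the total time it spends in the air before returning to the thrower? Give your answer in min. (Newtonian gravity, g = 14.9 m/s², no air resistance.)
t_total = 2v₀/g (with unit conversion) = 0.04474 min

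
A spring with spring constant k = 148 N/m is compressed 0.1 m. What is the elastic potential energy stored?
PE = ½kx² = ½×148×0.1² = 0.74 J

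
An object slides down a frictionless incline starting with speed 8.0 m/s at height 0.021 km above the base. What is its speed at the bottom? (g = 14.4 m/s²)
½mv₀² + mgh = ½mv² → v = √(v₀² + 2gh) = √(8² + 2×14.4×21) = 25.86 m/s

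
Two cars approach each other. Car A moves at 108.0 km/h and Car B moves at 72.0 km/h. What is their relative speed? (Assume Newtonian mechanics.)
v_rel = v_A + v_B = 108.0 + 72.0 = 180.0 km/h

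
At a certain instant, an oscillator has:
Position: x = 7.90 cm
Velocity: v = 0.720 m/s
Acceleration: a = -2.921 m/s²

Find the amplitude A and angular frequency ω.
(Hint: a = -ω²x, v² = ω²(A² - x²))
a = −ω²x → ω = √(|a|/x) = √(2.921/0.079) = 6.081 rad/s
v² = ω²(A² − x²) → A = √(x² + v²/ω²) = √(0.079² + 0.72²/6.081²) = 0.1423 m = 14.23 cm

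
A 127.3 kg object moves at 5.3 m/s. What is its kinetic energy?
KE = ½mv² = ½×127.3×5.3² = 1787.928 J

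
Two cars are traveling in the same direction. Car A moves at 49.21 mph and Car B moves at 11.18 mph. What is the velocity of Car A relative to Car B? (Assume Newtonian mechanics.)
v_rel = v_A - v_B = 49.21 - 11.18 = 38.03 mph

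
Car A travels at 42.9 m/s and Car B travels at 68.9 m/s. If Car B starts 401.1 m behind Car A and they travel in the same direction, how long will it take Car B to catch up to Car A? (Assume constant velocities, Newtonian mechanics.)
Relative speed: v_rel = 68.9 - 42.9 = 26 m/s
Time to catch: t = d₀/v_rel = 401.1/26 = 15.43 s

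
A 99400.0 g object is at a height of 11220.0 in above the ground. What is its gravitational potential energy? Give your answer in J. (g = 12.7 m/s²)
PE = mgh = 99.4 kg × 12.7 m/s² × 285 m = 3.598e+05 J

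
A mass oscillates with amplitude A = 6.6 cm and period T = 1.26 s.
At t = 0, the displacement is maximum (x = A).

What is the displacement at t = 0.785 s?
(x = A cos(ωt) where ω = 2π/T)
ω = 2π/T = 2π/1.26 = 4.987 rad/s
x = A cos(ωt) = 6.6×cos(4.987×0.785) = -4.725 cm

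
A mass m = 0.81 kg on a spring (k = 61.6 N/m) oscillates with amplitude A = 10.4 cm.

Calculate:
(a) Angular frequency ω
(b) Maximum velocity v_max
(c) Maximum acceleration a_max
ω = √(k/m) = √(61.6/0.81) = 8.721 rad/s
v_max = ωA = 8.721×0.104 = 0.9069 m/s
a_max = ω²A = 8.721²×0.104 = 7.909 m/s²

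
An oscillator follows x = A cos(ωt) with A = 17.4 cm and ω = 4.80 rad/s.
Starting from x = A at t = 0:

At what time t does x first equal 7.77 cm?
cos(ωt) = x/A = 7.77/17.4 = 0.4466
ωt = arccos(0.4466) = 1.108 rad
t = 1.108/4.8 = 0.2308 s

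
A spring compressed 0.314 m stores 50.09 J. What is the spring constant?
PE = ½kx² → k = 2PE/x² = 2×50.09/0.314² = 1016.0 N/m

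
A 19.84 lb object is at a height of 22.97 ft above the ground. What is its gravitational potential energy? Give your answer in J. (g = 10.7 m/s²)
PE = mgh = 8.999 kg × 10.7 m/s² × 7.001 m = 674.2 J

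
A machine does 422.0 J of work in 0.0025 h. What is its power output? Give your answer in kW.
P = W/t = 422 J / 9 s = 46.89 W = 0.04689 kW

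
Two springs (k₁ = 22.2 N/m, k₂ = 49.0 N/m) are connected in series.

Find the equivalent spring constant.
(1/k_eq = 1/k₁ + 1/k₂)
1/k_eq = 1/22.2 + 1/49.0 = 0.065453; k_eq = 15.28 N/m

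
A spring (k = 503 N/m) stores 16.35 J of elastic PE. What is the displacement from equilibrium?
PE = ½kx² → x = √(2PE/k) = √(2×16.35/503) = 0.255 m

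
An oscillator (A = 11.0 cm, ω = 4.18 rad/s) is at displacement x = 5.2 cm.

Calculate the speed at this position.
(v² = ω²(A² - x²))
v = ω√(A² − x²) = 4.18×√(0.11² − 0.052²) = 0.4052 m/s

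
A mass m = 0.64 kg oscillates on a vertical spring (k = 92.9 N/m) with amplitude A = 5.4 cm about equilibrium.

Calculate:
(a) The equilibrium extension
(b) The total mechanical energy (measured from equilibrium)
x_eq = mg/k = 0.64×9.81/92.9 = 0.06758 m = 6.758 cm
E = ½kA² = ½×92.9×(0.054)² = 0.1354 J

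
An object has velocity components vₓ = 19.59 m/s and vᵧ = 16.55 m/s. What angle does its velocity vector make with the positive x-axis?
θ = arctan(vᵧ/vₓ) = arctan(16.55/19.59) = 40.19°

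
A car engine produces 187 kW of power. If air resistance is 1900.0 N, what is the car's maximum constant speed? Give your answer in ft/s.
P = Fv → v = P/F = 187000 W / 1900 N = 98.42 m/s = 322.9 ft/s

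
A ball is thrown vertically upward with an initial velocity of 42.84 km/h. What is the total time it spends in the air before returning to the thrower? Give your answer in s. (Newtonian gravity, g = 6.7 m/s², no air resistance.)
t_total = 2v₀/g (with unit conversion) = 3.552 s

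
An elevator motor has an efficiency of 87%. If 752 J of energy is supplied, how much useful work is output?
W_out = η × W_in = 0.87 × 752 = 654.24 J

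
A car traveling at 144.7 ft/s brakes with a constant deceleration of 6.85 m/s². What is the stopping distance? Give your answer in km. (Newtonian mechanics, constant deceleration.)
d = v₀² / (2a) (with unit conversion) = 0.142 km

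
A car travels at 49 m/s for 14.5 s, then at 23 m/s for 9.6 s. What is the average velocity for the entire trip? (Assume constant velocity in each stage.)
d₁ = v₁t₁ = 49 × 14.5 = 710.5 m
d₂ = v₂t₂ = 23 × 9.6 = 220.8 m
d_total = 931.3 m, t_total = 24.1 s
v_avg = d_total/t_total = 931.3/24.1 = 38.64 m/s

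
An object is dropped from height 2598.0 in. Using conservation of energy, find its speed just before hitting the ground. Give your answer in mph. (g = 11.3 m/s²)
mgh = ½mv² → v = √(2gh) = √(2×11.3×65.99) = 38.62 m/s = 86.39 mph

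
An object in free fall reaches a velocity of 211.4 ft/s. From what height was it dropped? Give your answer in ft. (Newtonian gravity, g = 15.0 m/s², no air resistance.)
h = v²/(2g) (with unit conversion) = 454.0 ft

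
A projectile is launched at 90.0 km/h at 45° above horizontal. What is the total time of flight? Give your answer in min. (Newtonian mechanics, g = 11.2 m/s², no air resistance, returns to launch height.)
T = 2v₀sin(θ)/g (with unit conversion) = 0.05261 min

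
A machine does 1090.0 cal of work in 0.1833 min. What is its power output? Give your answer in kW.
P = W/t = 4561 J / 11 s = 414.7 W = 0.4147 kW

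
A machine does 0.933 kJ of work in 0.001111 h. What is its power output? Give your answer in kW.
P = W/t = 933 J / 4 s = 233.3 W = 0.2333 kW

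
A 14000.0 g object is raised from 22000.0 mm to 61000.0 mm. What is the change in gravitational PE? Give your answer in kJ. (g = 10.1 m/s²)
ΔPE = mg(h₂ − h₁) = 14 kg × 10.1 m/s² × (61 − 22) m = 5515 J = 5.515 kJ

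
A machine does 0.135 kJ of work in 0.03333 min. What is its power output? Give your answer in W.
P = W/t = 135 J / 2 s = 67.51 W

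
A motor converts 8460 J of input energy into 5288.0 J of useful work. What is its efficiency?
η = W_out/W_in = 5288.0/8460 = 0.6251 = 62.51%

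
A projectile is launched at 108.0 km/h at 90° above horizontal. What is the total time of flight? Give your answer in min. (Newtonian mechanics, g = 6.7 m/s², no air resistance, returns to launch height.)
T = 2v₀sin(θ)/g (with unit conversion) = 0.1493 min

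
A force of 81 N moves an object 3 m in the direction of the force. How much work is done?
W = Fd = 81×3 = 243.0 J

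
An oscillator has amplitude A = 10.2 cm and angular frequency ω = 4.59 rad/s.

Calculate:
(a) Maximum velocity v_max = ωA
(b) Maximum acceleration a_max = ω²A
v_max = ωA = 4.59×0.102 = 0.4682 m/s
a_max = ω²A = 4.59²×0.102 = 2.149 m/s²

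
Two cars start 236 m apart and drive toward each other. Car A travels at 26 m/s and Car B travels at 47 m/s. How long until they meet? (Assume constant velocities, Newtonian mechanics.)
Combined speed: v_combined = 26 + 47 = 73 m/s
Time to meet: t = d/73 = 236/73 = 3.23 s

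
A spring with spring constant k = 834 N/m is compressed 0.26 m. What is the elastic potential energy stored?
PE = ½kx² = ½×834×0.26² = 28.19 J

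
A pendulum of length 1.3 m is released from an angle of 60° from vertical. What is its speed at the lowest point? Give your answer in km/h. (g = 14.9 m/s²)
h = L(1 − cosθ) = 1.3×(1 − cos60°) = 0.65 m
v = √(2gh) = √(2×14.9×0.65) = 4.401 m/s = 15.84 km/h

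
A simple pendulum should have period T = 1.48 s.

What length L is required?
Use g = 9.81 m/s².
T = 2π√(L/g) → L = g(T/2π)² = 9.81×(1.48/2π)² = 0.5443 m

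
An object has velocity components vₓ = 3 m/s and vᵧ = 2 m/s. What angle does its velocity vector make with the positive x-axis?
θ = arctan(vᵧ/vₓ) = arctan(2/3) = 33.69°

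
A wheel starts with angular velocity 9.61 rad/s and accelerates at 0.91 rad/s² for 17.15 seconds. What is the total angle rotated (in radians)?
θ = ω₀t + ½αt² = 9.61×17.15 + ½×0.91×17.15² = 298.64 rad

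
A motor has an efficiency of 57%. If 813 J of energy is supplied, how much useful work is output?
W_out = η × W_in = 0.57 × 813 = 463.41 J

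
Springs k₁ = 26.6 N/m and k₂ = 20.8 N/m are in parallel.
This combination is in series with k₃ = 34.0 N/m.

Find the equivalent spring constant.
k₁₂ = k₁ + k₂ = 47.4 N/m (parallel)
1/k_eq = 1/k₁₂ + 1/k₃ → k_eq = 19.8 N/m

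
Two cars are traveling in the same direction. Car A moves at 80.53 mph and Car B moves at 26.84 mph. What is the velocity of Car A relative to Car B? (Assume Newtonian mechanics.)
v_rel = v_A - v_B = 80.53 - 26.84 = 53.69 mph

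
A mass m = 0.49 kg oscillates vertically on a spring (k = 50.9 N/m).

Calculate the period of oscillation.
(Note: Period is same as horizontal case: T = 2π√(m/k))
T = 2π√(m/k) = 2π√(0.49/50.9) = 0.6165 s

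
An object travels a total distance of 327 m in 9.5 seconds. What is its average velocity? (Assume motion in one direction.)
v_avg = Δd / Δt = 327 / 9.5 = 34.42 m/s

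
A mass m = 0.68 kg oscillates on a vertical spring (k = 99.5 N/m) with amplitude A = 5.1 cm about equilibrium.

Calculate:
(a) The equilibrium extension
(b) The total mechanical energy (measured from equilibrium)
x_eq = mg/k = 0.68×9.81/99.5 = 0.06704 m = 6.704 cm
E = ½kA² = ½×99.5×(0.051)² = 0.1294 J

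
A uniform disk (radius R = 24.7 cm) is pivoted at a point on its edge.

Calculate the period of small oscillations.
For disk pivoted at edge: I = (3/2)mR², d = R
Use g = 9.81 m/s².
I/m = (3/2)R² = 0.09151 m²; d = R = 0.247 m
T = 2π√((3/2)R²/(gR)) = 2π√(3R/(2g)) = 1.221 s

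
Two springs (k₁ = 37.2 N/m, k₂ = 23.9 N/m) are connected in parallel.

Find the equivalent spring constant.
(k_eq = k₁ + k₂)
k_eq = k₁ + k₂ = 37.2 + 23.9 = 61.1 N/m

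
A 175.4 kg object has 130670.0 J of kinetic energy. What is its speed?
KE = ½mv² → v = √(2KE/m) = √(2×130670.0/175.4) = 38.6 m/s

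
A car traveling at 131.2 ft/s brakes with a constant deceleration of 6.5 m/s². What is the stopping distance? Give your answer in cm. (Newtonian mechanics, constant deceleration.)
d = v₀² / (2a) (with unit conversion) = 12300.0 cm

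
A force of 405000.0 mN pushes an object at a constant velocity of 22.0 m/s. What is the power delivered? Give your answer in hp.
P = Fv = 405 N × 22 m/s = 8910 W = 11.95 hp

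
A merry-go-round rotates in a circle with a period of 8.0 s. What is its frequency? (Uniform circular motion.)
f = 1/T = 1/8.0 = 0.125 Hz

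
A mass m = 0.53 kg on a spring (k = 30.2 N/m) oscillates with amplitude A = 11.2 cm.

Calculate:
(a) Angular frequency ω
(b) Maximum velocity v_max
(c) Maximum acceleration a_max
ω = √(k/m) = √(30.2/0.53) = 7.549 rad/s
v_max = ωA = 7.549×0.112 = 0.8454 m/s
a_max = ω²A = 7.549²×0.112 = 6.382 m/s²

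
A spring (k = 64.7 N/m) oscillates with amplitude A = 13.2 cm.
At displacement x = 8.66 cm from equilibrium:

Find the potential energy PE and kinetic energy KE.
E_total = ½kA² = ½×64.7×(0.132)² = 0.5637 J
PE = ½kx² = ½×64.7×(0.0866)² = 0.2426 J
KE = E_total − PE = 0.3211 J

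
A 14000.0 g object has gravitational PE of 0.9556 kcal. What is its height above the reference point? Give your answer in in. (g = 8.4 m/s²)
PE = mgh → h = PE/(mg) = 3998 J / (14 kg × 8.4 m/s²) = 34 m = 1339.0 in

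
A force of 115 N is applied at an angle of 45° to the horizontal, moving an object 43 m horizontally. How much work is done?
W = Fd cosθ = 115×43×cos(45°) = 3496.6 J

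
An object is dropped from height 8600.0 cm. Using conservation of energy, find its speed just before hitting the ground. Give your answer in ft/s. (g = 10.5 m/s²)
mgh = ½mv² → v = √(2gh) = √(2×10.5×86) = 42.5 m/s = 139.4 ft/s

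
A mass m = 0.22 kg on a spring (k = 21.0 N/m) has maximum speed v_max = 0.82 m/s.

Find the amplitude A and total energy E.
½mv²_max = ½kA² → A = v_max√(m/k) = 0.82×√(0.22/21.0) = 0.08393 m = 8.393 cm
E = ½mv²_max = ½×0.22×0.82² = 0.07396 J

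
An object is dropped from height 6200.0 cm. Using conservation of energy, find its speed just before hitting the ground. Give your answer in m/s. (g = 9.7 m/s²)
mgh = ½mv² → v = √(2gh) = √(2×9.7×62) = 34.68 m/s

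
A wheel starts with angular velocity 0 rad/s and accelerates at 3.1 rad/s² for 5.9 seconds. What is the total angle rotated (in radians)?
θ = ω₀t + ½αt² = 0×5.9 + ½×3.1×5.9² = 53.96 rad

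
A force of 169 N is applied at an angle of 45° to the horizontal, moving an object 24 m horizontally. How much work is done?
W = Fd cosθ = 169×24×cos(45°) = 2868.0 J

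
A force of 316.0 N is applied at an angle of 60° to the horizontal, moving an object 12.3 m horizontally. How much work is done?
W = Fd cosθ = 316.0×12.3×cos(60°) = 1943.4 J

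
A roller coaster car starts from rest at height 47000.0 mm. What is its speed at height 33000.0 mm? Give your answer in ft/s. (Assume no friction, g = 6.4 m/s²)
mgh₁ = ½mv₂² + mgh₂ → v₂ = √(2g(h₁−h₂)) = √(2×6.4×(47−33)) = 13.39 m/s = 43.92 ft/s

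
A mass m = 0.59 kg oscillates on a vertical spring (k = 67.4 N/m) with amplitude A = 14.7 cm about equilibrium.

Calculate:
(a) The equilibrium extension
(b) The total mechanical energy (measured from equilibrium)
x_eq = mg/k = 0.59×9.81/67.4 = 0.08587 m = 8.587 cm
E = ½kA² = ½×67.4×(0.147)² = 0.7282 J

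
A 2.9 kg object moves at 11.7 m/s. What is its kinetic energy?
KE = ½mv² = ½×2.9×11.7² = 198.4905 J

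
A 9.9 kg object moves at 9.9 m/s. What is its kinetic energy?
KE = ½mv² = ½×9.9×9.9² = 485.1495 J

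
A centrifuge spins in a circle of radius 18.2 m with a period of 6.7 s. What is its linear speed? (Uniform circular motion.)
v = 2πr/T = 2π×18.2/6.7 = 17.07 m/s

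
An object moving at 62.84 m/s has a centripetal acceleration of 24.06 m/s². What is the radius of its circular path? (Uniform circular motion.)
r = v²/a_c = 62.84²/24.06 = 164.13 m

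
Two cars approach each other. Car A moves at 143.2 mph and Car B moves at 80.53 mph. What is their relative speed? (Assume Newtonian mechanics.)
v_rel = v_A + v_B = 143.2 + 80.53 = 223.7 mph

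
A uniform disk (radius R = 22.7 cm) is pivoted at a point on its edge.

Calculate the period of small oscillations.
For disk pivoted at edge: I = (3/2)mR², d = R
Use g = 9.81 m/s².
I/m = (3/2)R² = 0.07729 m²; d = R = 0.227 m
T = 2π√((3/2)R²/(gR)) = 2π√(3R/(2g)) = 1.171 s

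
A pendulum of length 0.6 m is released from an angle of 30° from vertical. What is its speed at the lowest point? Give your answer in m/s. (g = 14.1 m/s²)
h = L(1 − cosθ) = 0.6×(1 − cos30°) = 0.08038 m
v = √(2gh) = √(2×14.1×0.08038) = 1.506 m/s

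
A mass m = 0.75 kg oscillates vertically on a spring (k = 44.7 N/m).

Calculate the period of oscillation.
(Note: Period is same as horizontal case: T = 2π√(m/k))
T = 2π√(m/k) = 2π√(0.75/44.7) = 0.8139 s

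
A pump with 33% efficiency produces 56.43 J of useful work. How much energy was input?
W_in = W_out/η = 56.43/0.33 = 171.0 J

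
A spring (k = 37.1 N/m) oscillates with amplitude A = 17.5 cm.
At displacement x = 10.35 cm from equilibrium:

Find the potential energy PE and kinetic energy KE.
E_total = ½kA² = ½×37.1×(0.175)² = 0.5681 J
PE = ½kx² = ½×37.1×(0.1035)² = 0.1987 J
KE = E_total − PE = 0.3694 J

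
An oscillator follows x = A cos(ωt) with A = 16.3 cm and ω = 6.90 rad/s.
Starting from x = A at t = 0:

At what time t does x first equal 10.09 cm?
cos(ωt) = x/A = 10.09/16.3 = 0.619
ωt = arccos(0.619) = 0.9033 rad
t = 0.9033/6.9 = 0.1309 s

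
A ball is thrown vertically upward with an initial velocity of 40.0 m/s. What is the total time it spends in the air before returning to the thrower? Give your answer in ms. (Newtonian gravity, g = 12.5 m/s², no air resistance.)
t_total = 2v₀/g (with unit conversion) = 6400.0 ms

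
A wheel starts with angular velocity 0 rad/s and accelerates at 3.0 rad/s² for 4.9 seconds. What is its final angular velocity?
ω = ω₀ + αt = 0 + 3.0 × 4.9 = 14.7 rad/s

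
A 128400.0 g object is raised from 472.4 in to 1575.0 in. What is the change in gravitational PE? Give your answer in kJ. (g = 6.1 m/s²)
ΔPE = mg(h₂ − h₁) = 128.4 kg × 6.1 m/s² × (40 − 12) m = 2.194e+04 J = 21.94 kJ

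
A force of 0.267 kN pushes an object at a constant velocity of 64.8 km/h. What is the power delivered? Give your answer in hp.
P = Fv = 267 N × 18 m/s = 4806 W = 6.445 hp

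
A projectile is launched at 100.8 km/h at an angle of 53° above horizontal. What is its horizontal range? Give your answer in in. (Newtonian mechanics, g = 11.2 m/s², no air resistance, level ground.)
R = v₀² sin(2θ) / g (with unit conversion) = 2649.0 in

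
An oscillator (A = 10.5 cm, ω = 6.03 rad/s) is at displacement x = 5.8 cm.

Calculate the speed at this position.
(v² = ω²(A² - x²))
v = ω√(A² − x²) = 6.03×√(0.105² − 0.058²) = 0.5278 m/s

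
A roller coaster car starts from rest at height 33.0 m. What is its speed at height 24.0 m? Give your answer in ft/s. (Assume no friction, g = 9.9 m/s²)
mgh₁ = ½mv₂² + mgh₂ → v₂ = √(2g(h₁−h₂)) = √(2×9.9×(33−24)) = 13.35 m/s = 43.8 ft/s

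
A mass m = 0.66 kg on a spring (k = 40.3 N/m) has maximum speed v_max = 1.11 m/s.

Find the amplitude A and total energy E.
½mv²_max = ½kA² → A = v_max√(m/k) = 1.11×√(0.66/40.3) = 0.1421 m = 14.21 cm
E = ½mv²_max = ½×0.66×1.11² = 0.4066 J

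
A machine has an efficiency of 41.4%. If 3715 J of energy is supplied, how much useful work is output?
W_out = η × W_in = 0.414 × 3715 = 1538.0 J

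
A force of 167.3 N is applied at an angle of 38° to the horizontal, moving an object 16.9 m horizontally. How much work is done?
W = Fd cosθ = 167.3×16.9×cos(38°) = 2228.0 J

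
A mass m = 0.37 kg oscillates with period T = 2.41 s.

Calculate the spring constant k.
T = 2π√(m/k) → k = m(2π/T)² = 0.37×(2π/2.41)² = 2.515 N/m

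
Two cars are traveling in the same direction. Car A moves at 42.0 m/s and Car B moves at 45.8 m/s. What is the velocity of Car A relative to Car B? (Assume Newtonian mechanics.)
v_rel = v_A - v_B = 42.0 - 45.8 = -3.8 m/s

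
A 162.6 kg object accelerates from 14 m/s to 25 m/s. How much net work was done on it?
W_net = ΔKE = ½m(v₂² − v₁²) = ½×162.6×(25² − 14²) = 34877.7 J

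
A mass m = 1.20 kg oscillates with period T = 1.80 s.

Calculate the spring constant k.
T = 2π√(m/k) → k = m(2π/T)² = 1.2×(2π/1.8)² = 14.62 N/m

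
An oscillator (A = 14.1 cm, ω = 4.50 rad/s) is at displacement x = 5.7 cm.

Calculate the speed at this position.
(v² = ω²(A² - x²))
v = ω√(A² − x²) = 4.5×√(0.141² − 0.057²) = 0.5803 m/s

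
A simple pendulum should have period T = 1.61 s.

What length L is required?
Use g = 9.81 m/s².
T = 2π√(L/g) → L = g(T/2π)² = 9.81×(1.61/2π)² = 0.6441 m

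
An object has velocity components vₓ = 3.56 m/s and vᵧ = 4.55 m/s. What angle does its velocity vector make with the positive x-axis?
θ = arctan(vᵧ/vₓ) = arctan(4.55/3.56) = 51.96°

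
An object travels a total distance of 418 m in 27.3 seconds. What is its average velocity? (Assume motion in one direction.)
v_avg = Δd / Δt = 418 / 27.3 = 15.31 m/s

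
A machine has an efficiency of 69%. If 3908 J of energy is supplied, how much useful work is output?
W_out = η × W_in = 0.69 × 3908 = 2696.5 J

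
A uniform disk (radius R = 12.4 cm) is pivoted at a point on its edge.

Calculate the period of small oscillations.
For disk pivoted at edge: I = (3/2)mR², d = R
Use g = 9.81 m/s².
I/m = (3/2)R² = 0.02306 m²; d = R = 0.124 m
T = 2π√((3/2)R²/(gR)) = 2π√(3R/(2g)) = 0.8652 s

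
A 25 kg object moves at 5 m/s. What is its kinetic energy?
KE = ½mv² = ½×25×5² = 312.5 J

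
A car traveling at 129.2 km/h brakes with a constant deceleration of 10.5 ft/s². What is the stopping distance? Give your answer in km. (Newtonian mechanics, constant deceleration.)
d = v₀² / (2a) (with unit conversion) = 0.2012 km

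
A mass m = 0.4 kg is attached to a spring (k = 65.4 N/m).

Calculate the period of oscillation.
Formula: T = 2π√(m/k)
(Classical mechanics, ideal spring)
T = 2π√(m/k) = 2π√(0.4/65.4) = 0.4914 s; f = 1/T = 2.035 Hz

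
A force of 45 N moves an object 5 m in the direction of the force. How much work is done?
W = Fd = 45×5 = 225.0 J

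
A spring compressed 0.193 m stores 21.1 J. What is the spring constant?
PE = ½kx² → k = 2PE/x² = 2×21.1/0.193² = 1133.0 N/m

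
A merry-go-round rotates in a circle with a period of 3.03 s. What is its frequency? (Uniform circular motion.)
f = 1/T = 1/3.03 = 0.33 Hz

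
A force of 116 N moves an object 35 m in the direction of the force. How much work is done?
W = Fd = 116×35 = 4060.0 J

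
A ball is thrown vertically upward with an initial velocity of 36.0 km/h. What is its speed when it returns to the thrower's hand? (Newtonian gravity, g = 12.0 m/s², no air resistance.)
By conservation of energy, the ball returns at the same speed = 36.0 km/h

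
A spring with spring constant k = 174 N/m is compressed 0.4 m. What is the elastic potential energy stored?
PE = ½kx² = ½×174×0.4² = 13.92 J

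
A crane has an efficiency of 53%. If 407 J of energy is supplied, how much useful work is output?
W_out = η × W_in = 0.53 × 407 = 215.71 J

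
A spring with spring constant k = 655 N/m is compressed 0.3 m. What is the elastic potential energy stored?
PE = ½kx² = ½×655×0.3² = 29.47 J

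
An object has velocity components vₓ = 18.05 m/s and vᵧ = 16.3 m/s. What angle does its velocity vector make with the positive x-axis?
θ = arctan(vᵧ/vₓ) = arctan(16.3/18.05) = 42.08°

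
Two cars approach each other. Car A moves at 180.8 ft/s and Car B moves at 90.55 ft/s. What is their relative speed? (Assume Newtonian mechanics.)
v_rel = v_A + v_B = 180.8 + 90.55 = 271.4 ft/s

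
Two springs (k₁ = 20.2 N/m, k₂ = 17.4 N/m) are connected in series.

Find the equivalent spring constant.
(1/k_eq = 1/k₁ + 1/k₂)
1/k_eq = 1/20.2 + 1/17.4 = 0.10698; k_eq = 9.348 N/m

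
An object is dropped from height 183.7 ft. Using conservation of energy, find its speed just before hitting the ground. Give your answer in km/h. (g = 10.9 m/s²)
mgh = ½mv² → v = √(2gh) = √(2×10.9×55.99) = 34.94 m/s = 125.8 km/h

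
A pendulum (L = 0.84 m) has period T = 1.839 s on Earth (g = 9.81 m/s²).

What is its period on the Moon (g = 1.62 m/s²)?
T = 2π√(L/g), so T_moon/T_earth = √(g_earth/g_moon)
T_moon = 2π√(0.84/1.62) = 4.524 s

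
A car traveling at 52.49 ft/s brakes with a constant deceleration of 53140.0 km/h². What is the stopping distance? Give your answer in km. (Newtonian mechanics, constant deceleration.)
d = v₀² / (2a) (with unit conversion) = 0.03121 km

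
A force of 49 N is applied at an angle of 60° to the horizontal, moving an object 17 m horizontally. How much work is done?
W = Fd cosθ = 49×17×cos(60°) = 416.5 J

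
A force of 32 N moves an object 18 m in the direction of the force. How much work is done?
W = Fd = 32×18 = 576.0 J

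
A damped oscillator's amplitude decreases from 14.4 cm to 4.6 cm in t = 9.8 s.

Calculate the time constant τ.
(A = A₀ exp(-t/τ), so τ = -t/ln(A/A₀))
A/A₀ = 4.6/14.4 = 0.3194; ln(A/A₀) = -1.141
τ = −t/ln(A/A₀) = −9.8/-1.141 = 8.588 s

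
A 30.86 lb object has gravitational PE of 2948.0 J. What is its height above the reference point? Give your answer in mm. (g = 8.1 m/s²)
PE = mgh → h = PE/(mg) = 2948 J / (14 kg × 8.1 m/s²) = 26 m = 26000.0 mm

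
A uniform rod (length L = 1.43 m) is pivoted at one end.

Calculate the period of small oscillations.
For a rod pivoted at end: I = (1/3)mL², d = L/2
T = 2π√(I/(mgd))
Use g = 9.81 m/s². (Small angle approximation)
I/m = (1/3)L² = 0.6816 m²; d = L/2 = 0.715 m
T = 2π√(I/(mgd)) = 2π√(0.6816/(9.81×0.715)) = 1.959 s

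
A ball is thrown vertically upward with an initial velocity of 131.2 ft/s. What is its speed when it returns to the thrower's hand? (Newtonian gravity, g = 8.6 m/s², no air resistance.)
By conservation of energy, the ball returns at the same speed = 131.2 ft/s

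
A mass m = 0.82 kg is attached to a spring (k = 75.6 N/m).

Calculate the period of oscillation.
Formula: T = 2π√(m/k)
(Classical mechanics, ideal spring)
T = 2π√(m/k) = 2π√(0.82/75.6) = 0.6544 s; f = 1/T = 1.528 Hz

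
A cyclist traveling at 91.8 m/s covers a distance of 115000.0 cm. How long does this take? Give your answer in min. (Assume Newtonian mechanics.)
t = d/v (with unit conversion) = 0.2088 min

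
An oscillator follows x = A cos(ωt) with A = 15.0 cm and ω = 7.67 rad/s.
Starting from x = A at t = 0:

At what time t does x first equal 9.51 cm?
cos(ωt) = x/A = 9.51/15.0 = 0.634
ωt = arccos(0.634) = 0.8841 rad
t = 0.8841/7.67 = 0.1153 s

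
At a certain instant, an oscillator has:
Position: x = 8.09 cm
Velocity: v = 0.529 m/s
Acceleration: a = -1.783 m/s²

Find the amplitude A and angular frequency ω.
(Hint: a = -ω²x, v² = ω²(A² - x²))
a = −ω²x → ω = √(|a|/x) = √(1.783/0.0809) = 4.695 rad/s
v² = ω²(A² − x²) → A = √(x² + v²/ω²) = √(0.0809² + 0.529²/4.695²) = 0.1387 m = 13.87 cm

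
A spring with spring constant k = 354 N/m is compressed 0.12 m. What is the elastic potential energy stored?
PE = ½kx² = ½×354×0.12² = 2.549 J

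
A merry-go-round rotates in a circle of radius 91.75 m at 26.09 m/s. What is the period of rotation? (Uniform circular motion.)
T = 2πr/v = 2π×91.75/26.09 = 22.1 s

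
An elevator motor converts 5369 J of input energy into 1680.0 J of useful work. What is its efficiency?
η = W_out/W_in = 1680.0/5369 = 0.3129 = 31.29%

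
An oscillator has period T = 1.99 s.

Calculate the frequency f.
f = 1/T = 1/1.99 = 0.5025 Hz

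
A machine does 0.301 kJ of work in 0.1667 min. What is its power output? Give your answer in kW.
P = W/t = 301 J / 10 s = 30.09 W = 0.03009 kW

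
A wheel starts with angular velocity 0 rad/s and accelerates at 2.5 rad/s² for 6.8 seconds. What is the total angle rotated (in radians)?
θ = ω₀t + ½αt² = 0×6.8 + ½×2.5×6.8² = 57.8 rad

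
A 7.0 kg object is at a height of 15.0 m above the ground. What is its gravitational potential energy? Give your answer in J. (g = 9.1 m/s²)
PE = mgh = 7 kg × 9.1 m/s² × 15 m = 955.5 J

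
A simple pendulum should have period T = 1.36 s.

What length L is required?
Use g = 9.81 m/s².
T = 2π√(L/g) → L = g(T/2π)² = 9.81×(1.36/2π)² = 0.4596 m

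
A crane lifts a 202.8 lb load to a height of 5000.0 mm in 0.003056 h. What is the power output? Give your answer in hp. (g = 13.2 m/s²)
W = mgh = 91.99×13.2×5 = 6071 J
P = W/t = 6071/11 = 551.9 W = 0.74 hp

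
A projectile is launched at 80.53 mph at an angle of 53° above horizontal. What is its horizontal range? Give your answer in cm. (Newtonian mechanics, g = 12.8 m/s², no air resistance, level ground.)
R = v₀² sin(2θ) / g (with unit conversion) = 9733.0 cm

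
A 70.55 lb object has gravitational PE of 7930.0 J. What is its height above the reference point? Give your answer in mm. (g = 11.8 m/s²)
PE = mgh → h = PE/(mg) = 7930 J / (32 kg × 11.8 m/s²) = 21 m = 21000.0 mm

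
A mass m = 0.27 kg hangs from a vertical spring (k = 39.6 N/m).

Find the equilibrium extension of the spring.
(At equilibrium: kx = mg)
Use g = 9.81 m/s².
x_eq = mg/k = 0.27×9.81/39.6 = 0.06689 m = 6.689 cm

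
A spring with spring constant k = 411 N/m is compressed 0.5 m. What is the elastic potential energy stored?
PE = ½kx² = ½×411×0.5² = 51.38 J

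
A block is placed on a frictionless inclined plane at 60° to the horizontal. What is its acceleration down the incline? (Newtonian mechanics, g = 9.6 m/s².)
a = g sin(θ) = 9.6 × sin(60°) = 9.6 × 0.866 = 8.31 m/s²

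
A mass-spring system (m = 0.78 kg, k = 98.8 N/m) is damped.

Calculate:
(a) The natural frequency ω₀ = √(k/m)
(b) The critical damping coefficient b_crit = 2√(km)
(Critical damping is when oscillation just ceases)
ω₀ = √(k/m) = √(98.8/0.78) = 11.25 rad/s
b_crit = 2√(km) = 2√(98.8×0.78) = 17.56 kg/s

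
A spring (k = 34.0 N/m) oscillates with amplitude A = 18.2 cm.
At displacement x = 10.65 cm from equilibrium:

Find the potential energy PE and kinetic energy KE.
E_total = ½kA² = ½×34.0×(0.182)² = 0.5631 J
PE = ½kx² = ½×34.0×(0.1065)² = 0.1928 J
KE = E_total − PE = 0.3703 J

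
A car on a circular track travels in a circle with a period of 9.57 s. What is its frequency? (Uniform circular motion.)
f = 1/T = 1/9.57 = 0.1045 Hz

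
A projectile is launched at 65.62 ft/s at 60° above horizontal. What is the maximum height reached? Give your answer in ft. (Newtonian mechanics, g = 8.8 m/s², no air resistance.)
H = v₀²sin²(θ)/(2g) (with unit conversion) = 55.93 ft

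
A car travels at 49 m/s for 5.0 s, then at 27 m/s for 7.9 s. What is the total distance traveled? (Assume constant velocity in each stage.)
d₁ = v₁t₁ = 49 × 5.0 = 245 m
d₂ = v₂t₂ = 27 × 7.9 = 213.3 m
d_total = 245 + 213.3 = 458.3 m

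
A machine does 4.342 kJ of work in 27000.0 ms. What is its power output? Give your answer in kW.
P = W/t = 4342 J / 27 s = 160.8 W = 0.1608 kW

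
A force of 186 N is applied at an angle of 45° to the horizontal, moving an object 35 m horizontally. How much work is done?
W = Fd cosθ = 186×35×cos(45°) = 4603.3 J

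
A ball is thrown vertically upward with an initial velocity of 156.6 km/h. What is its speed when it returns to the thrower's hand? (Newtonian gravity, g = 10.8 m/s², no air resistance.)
By conservation of energy, the ball returns at the same speed = 156.6 km/h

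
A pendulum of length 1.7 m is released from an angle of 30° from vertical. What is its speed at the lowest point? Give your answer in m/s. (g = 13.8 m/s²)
h = L(1 − cosθ) = 1.7×(1 − cos30°) = 0.2278 m
v = √(2gh) = √(2×13.8×0.2278) = 2.507 m/s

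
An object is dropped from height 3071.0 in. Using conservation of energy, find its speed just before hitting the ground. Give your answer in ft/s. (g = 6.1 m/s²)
mgh = ½mv² → v = √(2gh) = √(2×6.1×78) = 30.85 m/s = 101.2 ft/s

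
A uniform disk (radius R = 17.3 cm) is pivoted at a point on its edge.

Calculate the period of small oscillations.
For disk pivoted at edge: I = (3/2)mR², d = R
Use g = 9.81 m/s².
I/m = (3/2)R² = 0.04489 m²; d = R = 0.173 m
T = 2π√((3/2)R²/(gR)) = 2π√(3R/(2g)) = 1.022 s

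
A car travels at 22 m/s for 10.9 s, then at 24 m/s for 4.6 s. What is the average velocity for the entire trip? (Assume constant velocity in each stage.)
d₁ = v₁t₁ = 22 × 10.9 = 239.8 m
d₂ = v₂t₂ = 24 × 4.6 = 110.4 m
d_total = 350.2 m, t_total = 15.5 s
v_avg = d_total/t_total = 350.2/15.5 = 22.59 m/s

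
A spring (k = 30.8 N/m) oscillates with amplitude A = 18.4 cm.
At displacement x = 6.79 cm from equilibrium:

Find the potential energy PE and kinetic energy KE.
E_total = ½kA² = ½×30.8×(0.184)² = 0.5214 J
PE = ½kx² = ½×30.8×(0.0679)² = 0.071 J
KE = E_total − PE = 0.4504 J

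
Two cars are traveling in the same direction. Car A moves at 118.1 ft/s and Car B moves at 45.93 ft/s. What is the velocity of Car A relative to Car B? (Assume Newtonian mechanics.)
v_rel = v_A - v_B = 118.1 - 45.93 = 72.17 ft/s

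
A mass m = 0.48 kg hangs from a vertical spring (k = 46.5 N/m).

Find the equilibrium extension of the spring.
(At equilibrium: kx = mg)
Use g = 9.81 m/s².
x_eq = mg/k = 0.48×9.81/46.5 = 0.1013 m = 10.13 cm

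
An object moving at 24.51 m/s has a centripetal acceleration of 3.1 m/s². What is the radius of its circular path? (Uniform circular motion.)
r = v²/a_c = 24.51²/3.1 = 193.79 m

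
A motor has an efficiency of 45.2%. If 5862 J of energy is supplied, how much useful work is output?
W_out = η × W_in = 0.452 × 5862 = 2649.6 J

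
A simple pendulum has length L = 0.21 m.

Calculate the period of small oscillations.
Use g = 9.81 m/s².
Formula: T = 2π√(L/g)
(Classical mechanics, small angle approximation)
T = 2π√(L/g) = 2π√(0.21/9.81) = 0.9193 s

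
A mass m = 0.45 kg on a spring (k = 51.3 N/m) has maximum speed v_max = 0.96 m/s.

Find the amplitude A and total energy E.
½mv²_max = ½kA² → A = v_max√(m/k) = 0.96×√(0.45/51.3) = 0.08991 m = 8.991 cm
E = ½mv²_max = ½×0.45×0.96² = 0.2074 J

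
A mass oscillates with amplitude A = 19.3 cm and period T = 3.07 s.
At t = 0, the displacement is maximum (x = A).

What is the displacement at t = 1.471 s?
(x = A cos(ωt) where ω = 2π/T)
ω = 2π/T = 2π/3.07 = 2.047 rad/s
x = A cos(ωt) = 19.3×cos(2.047×1.471) = -19.13 cm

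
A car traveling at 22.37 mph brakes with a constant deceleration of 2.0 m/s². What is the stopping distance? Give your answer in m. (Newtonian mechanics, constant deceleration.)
d = v₀² / (2a) (with unit conversion) = 25.0 m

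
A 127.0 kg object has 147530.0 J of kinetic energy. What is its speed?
KE = ½mv² → v = √(2KE/m) = √(2×147530.0/127.0) = 48.2 m/s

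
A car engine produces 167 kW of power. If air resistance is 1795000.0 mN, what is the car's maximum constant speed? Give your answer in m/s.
P = Fv → v = P/F = 167000 W / 1795 N = 93.04 m/s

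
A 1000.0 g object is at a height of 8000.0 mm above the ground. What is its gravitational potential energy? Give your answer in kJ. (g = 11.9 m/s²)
PE = mgh = 1 kg × 11.9 m/s² × 8 m = 95.2 J = 0.0952 kJ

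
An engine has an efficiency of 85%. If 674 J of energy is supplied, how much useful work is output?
W_out = η × W_in = 0.85 × 674 = 572.9 J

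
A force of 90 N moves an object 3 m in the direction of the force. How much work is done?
W = Fd = 90×3 = 270.0 J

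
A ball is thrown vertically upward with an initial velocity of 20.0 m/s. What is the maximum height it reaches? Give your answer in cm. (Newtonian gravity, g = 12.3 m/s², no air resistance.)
h_max = v₀²/(2g) (with unit conversion) = 1626.0 cm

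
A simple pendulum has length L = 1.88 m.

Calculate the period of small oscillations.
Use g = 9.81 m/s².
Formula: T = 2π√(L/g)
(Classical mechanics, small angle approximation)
T = 2π√(L/g) = 2π√(1.88/9.81) = 2.751 s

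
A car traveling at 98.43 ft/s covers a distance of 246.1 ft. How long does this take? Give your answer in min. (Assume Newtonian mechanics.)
t = d/v (with unit conversion) = 0.04167 min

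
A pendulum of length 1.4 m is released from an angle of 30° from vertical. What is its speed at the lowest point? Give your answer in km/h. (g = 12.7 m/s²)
h = L(1 − cosθ) = 1.4×(1 − cos30°) = 0.1876 m
v = √(2gh) = √(2×12.7×0.1876) = 2.183 m/s = 7.858 km/h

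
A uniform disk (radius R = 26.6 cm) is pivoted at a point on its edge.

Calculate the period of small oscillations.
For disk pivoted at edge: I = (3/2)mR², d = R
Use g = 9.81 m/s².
I/m = (3/2)R² = 0.1061 m²; d = R = 0.266 m
T = 2π√((3/2)R²/(gR)) = 2π√(3R/(2g)) = 1.267 s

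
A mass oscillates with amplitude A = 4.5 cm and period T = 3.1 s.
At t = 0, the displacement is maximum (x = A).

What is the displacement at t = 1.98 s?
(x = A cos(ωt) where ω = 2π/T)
ω = 2π/T = 2π/3.1 = 2.027 rad/s
x = A cos(ωt) = 4.5×cos(2.027×1.98) = -2.896 cm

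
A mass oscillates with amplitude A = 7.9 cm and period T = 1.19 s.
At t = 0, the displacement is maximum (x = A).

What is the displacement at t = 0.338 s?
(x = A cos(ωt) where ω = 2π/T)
ω = 2π/T = 2π/1.19 = 5.28 rad/s
x = A cos(ωt) = 7.9×cos(5.28×0.338) = -1.676 cm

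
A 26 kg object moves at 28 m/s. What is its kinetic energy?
KE = ½mv² = ½×26×28² = 10192.0 J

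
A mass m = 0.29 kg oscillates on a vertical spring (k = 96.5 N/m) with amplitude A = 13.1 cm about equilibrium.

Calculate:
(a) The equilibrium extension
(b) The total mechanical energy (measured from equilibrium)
x_eq = mg/k = 0.29×9.81/96.5 = 0.02948 m = 2.948 cm
E = ½kA² = ½×96.5×(0.131)² = 0.828 J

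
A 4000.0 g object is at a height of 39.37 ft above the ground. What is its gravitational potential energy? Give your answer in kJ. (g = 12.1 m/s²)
PE = mgh = 4 kg × 12.1 m/s² × 12 m = 580.8 J = 0.5808 kJ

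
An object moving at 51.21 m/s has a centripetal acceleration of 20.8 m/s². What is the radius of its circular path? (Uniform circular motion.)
r = v²/a_c = 51.21²/20.8 = 126.08 m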